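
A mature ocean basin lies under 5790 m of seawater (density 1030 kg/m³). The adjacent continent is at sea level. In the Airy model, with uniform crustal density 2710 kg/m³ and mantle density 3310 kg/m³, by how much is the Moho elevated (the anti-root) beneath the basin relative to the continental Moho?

16200 m

For local isostatic compensation: replacing crust with seawater at the top is compensated by replacing crust with mantle at the base: d (ρ_c − ρ_w) = a (ρ_m − ρ_c).
a = d (ρ_c − ρ_w)/(ρ_m − ρ_c) = 5790 m × 1680/600 = 16200 m.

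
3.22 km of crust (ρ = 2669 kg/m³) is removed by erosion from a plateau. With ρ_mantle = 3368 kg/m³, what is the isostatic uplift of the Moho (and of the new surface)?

Unloading: uplift u = e ρ_c/ρ_m = 3.22 km × 2669/3368 = 2.55 km.

2.55 km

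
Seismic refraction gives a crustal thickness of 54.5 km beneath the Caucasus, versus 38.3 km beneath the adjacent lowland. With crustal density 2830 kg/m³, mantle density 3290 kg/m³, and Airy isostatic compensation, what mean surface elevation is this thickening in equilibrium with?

2.27 km

Excess crust Δ = 54.5 km − 38.3 km = 16.2 km, split between elevation h and root r with h + r = Δ.
Airy balance ρ_c h = (ρ_m − ρ_c) r gives r = h ρ_c/(ρ_m − ρ_c), so h (1 + ρ_c/(ρ_m − ρ_c)) = Δ, i.e. h = Δ (ρ_m − ρ_c)/ρ_m.
h = 16.2 km × 460/3290 = 2.27 km.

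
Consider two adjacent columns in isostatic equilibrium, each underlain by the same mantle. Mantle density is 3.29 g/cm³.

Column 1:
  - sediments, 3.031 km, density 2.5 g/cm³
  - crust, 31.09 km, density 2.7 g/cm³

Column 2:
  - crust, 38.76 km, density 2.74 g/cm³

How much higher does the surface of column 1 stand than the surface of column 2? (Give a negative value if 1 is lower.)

−0.176 km

For any compensation level in the mantle, the mantle terms cancel and isostasy reduces to e = (Σt_1 − Σt_2) − (Σ(ρt)_1 − Σ(ρt)_2) / ρ_m.
Σt_1 = 34.121 km; Σt_2 = 38.76 km; Σ(ρt)_1 = 91.5205; Σ(ρt)_2 = 106.2024 (in km·g/cm³).
e = (34.121 − 38.76) − (91.5205 − 106.2024) / 3.29 = −0.176 km.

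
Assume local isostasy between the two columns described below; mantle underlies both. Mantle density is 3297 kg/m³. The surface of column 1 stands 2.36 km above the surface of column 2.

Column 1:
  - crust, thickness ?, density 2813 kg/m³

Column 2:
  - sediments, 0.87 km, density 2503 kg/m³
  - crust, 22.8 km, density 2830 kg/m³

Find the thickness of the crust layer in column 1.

39.5 km

Take the compensation level at the base of the deeper column (depth z_c below the surface of column 1) and equate Σ ρ_i t_i down to z_c; mantle fills any gap and the z_c terms cancel.
Column 1: x×2813 + (z_c − 0 − x)×3297
Column 2: 2.36×0 + 0.87×2503 + 22.8×2830 + (z_c − 2.36 − 23.67)×3297
The z_c×3297 term appears on both sides and cancels. Collect the known terms of each column as K = Σ(ρt)_known − 3297 × (depth of known layers): K_1 = 0 − 3297×0 = 0; K_2 = 66701.61 − 3297×(2.36 + 23.67) = −19119.3.
Balance: K_1 − x×(3297 − 2813) = K_2, so x = (K_1 − K_2)/(3297 − 2813) = 19119.3/484 = 39.5 km.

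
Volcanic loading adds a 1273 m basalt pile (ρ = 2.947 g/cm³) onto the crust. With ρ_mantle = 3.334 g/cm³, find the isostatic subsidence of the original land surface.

Subaerial loading: s = t ρ_load / ρ_m.
s = 1273 m × 2.947/3.334 = 1130 m.

1130 m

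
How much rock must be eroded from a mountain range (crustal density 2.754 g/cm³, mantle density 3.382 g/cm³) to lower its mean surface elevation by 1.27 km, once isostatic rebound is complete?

Net drop Δ = e − u = e − e ρ_c/ρ_m = e (ρ_m − ρ_c)/ρ_m.
e = Δ ρ_m/(ρ_m − ρ_c) = 1.27 km × 3.382/0.628 = 6.84 km.

6.84 km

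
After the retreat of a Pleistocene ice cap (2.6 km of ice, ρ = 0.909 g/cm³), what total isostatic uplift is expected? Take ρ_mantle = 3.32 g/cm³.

Removing the load lets mantle flow back in; uplift u satisfies ρ_ice t = ρ_m u.
u = t ρ_ice/ρ_m = 2.6 km × 0.909/3.32 = 0.712 km.

0.712 km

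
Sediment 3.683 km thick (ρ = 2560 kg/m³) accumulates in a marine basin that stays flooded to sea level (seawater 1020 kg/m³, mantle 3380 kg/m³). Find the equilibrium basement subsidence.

Submarine loading: the sediment displaces seawater, and the subsidence is in turn flooded, so s (ρ_m − ρ_w) = t (ρ_sed − ρ_w).
s = 3.683 km × (2560 − 1020) / (3380 − 1020) = 2.4 km.

2.4 km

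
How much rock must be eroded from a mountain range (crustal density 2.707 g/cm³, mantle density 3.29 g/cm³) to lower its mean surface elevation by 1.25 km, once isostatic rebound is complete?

Net drop Δ = e − u = e − e ρ_c/ρ_m = e (ρ_m − ρ_c)/ρ_m.
e = Δ ρ_m/(ρ_m − ρ_c) = 1.25 km × 3.29/0.583 = 7.05 km.

7.05 km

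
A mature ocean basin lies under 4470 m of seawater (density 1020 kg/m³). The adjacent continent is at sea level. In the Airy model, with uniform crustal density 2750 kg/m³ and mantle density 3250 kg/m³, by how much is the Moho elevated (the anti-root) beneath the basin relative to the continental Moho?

Isostatic balance requires: replacing crust with seawater at the top is compensated by replacing crust with mantle at the base: d (ρ_c − ρ_w) = a (ρ_m − ρ_c).
a = d (ρ_c − ρ_w)/(ρ_m − ρ_c) = 4470 m × 1730/500 = 15500 m.

15500 m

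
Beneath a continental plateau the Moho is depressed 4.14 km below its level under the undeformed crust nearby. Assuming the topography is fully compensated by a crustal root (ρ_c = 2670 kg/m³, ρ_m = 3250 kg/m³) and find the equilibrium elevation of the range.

0.899 km

By Archimedes' principle applied to the lithosphere: ρ_c h = (ρ_m − ρ_c) r.
h = r (ρ_m − ρ_c) / ρ_c = 4.14 km × (3250 − 2670) / 2670 = 0.899 km.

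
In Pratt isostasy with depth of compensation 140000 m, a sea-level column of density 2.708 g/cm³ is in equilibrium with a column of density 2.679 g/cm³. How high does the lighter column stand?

1520 m

ρ_ref D = ρ (D + h) → h = D (ρ_ref − ρ)/ρ.
h = 140000 m × (2.708 − 2.679)/2.679 = 1520 m.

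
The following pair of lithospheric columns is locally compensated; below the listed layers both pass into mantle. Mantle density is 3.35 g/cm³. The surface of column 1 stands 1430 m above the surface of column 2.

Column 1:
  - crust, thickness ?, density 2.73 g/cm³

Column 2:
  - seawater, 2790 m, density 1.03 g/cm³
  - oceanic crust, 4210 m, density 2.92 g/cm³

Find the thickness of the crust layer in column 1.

Take the compensation level at the base of the deeper column (depth z_c below the surface of column 1) and equate Σ ρ_i t_i down to z_c; mantle fills any gap and the z_c terms cancel.
Column 1: x×2.73 + (z_c − 0 − x)×3.35
Column 2: 1430×0 + 2790×1.03 + 4210×2.92 + (z_c − 1430 − 7000)×3.35
The z_c×3.35 term appears on both sides and cancels. Collect the known terms of each column as K = Σ(ρt)_known − 3.35 × (depth of known layers): K_1 = 0 − 3.35×0 = 0; K_2 = 15166.9 − 3.35×(1430 + 7000) = −13073.6.
Balance: K_1 − x×(3.35 − 2.73) = K_2, so x = (K_1 − K_2)/(3.35 − 2.73) = 13073.6/0.62 = 21100 m.

21100 m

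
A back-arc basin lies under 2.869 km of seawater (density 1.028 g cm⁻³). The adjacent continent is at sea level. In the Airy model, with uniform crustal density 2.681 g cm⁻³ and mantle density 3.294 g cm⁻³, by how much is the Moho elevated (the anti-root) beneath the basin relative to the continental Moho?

Balancing pressure at the compensation depth: replacing crust with seawater at the top is compensated by replacing crust with mantle at the base: d (ρ_c − ρ_w) = a (ρ_m − ρ_c).
a = d (ρ_c − ρ_w)/(ρ_m − ρ_c) = 2.869 km × 1.653/0.613 = 7.74 km.

7.74 km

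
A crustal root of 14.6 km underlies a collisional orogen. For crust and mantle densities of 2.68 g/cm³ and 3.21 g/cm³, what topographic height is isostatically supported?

2.89 km

In Airy isostatic equilibrium: ρ_c h = (ρ_m − ρ_c) r.
h = r (ρ_m − ρ_c) / ρ_c = 14.6 km × (3.21 − 2.68) / 2.68 = 2.89 km.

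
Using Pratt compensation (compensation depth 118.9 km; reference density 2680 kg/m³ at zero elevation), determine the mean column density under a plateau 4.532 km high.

Pratt balance: ρ_ref D = ρ (D + h).
ρ = ρ_ref D/(D + h) = 2680 × 118.9 km/(118.9 km + 4.532 km) = 2580 kg/m³.

2580 kg/m³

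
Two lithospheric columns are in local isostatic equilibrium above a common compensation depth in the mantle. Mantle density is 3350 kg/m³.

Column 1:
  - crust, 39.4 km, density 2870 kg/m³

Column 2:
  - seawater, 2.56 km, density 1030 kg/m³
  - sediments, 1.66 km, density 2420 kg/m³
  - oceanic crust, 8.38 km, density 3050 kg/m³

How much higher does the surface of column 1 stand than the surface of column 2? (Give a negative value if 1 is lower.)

2.66 km

For any compensation level in the mantle, the mantle terms cancel and isostasy reduces to e = (Σt_1 − Σt_2) − (Σ(ρt)_1 − Σ(ρt)_2) / ρ_m.
Σt_1 = 39.4 km; Σt_2 = 12.6 km; Σ(ρt)_1 = 113078; Σ(ρt)_2 = 32213 (in km·kg/m³).
e = (39.4 − 12.6) − (113078 − 32213) / 3350 = 2.66 km.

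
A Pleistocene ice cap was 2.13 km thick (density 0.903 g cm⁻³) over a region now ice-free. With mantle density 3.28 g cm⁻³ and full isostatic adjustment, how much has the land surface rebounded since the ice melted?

Removing the load lets mantle flow back in; uplift u satisfies ρ_ice t = ρ_m u.
u = t ρ_ice/ρ_m = 2.13 km × 0.903/3.28 = 0.586 km.

0.586 km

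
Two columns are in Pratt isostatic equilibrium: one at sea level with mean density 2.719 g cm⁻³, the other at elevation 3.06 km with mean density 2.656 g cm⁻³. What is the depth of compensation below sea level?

129 km

ρ_ref D = ρ (D + h) → D (ρ_ref − ρ) = ρ h.
D = ρ h/(ρ_ref − ρ) = 2.656 × 3.06 km/(2.719 − 2.656) = 129 km.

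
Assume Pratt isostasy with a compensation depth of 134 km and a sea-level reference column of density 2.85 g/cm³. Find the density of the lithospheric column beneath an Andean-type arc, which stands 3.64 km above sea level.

2.77 g/cm³

Pratt balance: ρ_ref D = ρ (D + h).
ρ = ρ_ref D/(D + h) = 2.85 × 134 km/(134 km + 3.64 km) = 2.77 g/cm³.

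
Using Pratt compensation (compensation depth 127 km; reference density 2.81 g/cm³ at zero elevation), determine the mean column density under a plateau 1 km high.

Pratt balance: ρ_ref D = ρ (D + h).
ρ = ρ_ref D/(D + h) = 2.81 × 127 km/(127 km + 1 km) = 2.79 g/cm³.

2.79 g/cm³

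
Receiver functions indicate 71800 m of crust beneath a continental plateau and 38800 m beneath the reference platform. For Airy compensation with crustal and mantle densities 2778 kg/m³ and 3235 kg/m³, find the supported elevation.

Excess crust Δ = 71800 m − 38800 m = 33000 m, split between elevation h and root r with h + r = Δ.
Airy balance ρ_c h = (ρ_m − ρ_c) r gives r = h ρ_c/(ρ_m − ρ_c), so h (1 + ρ_c/(ρ_m − ρ_c)) = Δ, i.e. h = Δ (ρ_m − ρ_c)/ρ_m.
h = 33000 m × 457/3235 = 4660 m.

4660 m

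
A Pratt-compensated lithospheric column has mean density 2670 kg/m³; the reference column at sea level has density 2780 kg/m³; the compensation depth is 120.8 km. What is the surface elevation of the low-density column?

4.98 km

ρ_ref D = ρ (D + h) → h = D (ρ_ref − ρ)/ρ.
h = 120.8 km × (2780 − 2670)/2670 = 4.98 km.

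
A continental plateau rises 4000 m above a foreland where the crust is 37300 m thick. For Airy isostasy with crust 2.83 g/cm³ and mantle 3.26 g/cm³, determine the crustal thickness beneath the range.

Root depth r = h ρ_c / (ρ_m − ρ_c) = 4000 m × 2.83 / 0.43 = 26330 m.
Total thickness = T + h + r = 37300 m + 4000 m + 26330 m = 67600 m.

67600 m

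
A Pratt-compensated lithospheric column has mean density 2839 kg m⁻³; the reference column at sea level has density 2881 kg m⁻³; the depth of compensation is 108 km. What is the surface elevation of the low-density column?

1.6 km

ρ_ref D = ρ (D + h) → h = D (ρ_ref − ρ)/ρ.
h = 108 km × (2881 − 2839)/2839 = 1.6 km.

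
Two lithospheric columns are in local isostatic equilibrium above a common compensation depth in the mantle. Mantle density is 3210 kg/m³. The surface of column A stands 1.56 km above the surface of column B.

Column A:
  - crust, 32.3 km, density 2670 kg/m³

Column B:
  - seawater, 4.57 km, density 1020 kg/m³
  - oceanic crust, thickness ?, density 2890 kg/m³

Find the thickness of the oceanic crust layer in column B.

7.58 km

Take the compensation level at the base of the deeper column (depth z_c below the surface of column A) and equate Σ ρ_i t_i down to z_c; mantle fills any gap and the z_c terms cancel.
Column A: 32.3×2670 + (z_c − 32.3)×3210
Column B: 1.56×0 + 4.57×1020 + x×2890 + (z_c − 1.56 − 4.57 − x)×3210
The z_c×3210 term appears on both sides and cancels. Collect the known terms of each column as K = Σ(ρt)_known − 3210 × (depth of known layers): K_A = 86241 − 3210×32.3 = −17442; K_B = 4661.4 − 3210×(1.56 + 4.57) = −15015.9.
Balance: K_A = K_B − x×(3210 − 2890), so x = (K_B − K_A)/(3210 − 2890) = 2426.1/320 = 7.58 km.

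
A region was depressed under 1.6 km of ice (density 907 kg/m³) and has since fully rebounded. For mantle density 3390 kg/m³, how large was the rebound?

Removing the load lets mantle flow back in; uplift u satisfies ρ_ice t = ρ_m u.
u = t ρ_ice/ρ_m = 1.6 km × 907/3390 = 0.428 km.

0.428 km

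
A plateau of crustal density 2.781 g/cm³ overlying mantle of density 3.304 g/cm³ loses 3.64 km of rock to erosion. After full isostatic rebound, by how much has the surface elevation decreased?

0.576 km

Rebound u = e ρ_c/ρ_m = 3.64 km × 2.781/3.304 = 3.064 km.
Net surface drop = e − u = 3.64 km − 3.064 km = e (ρ_m − ρ_c)/ρ_m = 0.576 km.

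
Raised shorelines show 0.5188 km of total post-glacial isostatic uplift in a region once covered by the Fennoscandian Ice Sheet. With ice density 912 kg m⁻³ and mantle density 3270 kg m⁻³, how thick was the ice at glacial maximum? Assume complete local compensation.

1.86 km

u = t ρ_ice/ρ_m → t = u ρ_m/ρ_ice = 0.5188 km × 3270/912 = 1.86 km.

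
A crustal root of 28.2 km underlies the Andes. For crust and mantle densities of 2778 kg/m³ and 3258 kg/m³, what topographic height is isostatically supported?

4.87 km

Equating mass per unit area of the two columns: ρ_c h = (ρ_m − ρ_c) r.
h = r (ρ_m − ρ_c) / ρ_c = 28.2 km × (3258 − 2778) / 2778 = 4.87 km.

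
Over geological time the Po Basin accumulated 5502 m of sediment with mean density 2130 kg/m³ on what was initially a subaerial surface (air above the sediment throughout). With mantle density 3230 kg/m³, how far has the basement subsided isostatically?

Subaerial load: s = t ρ_sed / ρ_m = 5502 m × 2130/3230 = 3630 m.

3630 m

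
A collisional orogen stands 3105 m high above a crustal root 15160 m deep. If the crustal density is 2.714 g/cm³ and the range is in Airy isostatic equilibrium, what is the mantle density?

3.27 g/cm³

Airy balance: ρ_c h = (ρ_m − ρ_c) r → ρ_m = ρ_c (1 + h/r).
ρ_m = 2.714 × (1 + 3105 m/15160 m) = 3.27 g/cm³.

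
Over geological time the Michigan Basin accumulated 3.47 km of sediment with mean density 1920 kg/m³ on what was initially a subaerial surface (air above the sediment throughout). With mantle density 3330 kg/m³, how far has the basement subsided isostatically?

Subaerial load: s = t ρ_sed / ρ_m = 3.47 km × 1920/3330 = 2 km.

2 km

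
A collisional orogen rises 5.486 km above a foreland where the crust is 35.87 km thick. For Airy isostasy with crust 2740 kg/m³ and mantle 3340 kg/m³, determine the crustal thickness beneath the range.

66.4 km

Root depth r = h ρ_c / (ρ_m − ρ_c) = 5.486 km × 2740 / 600 = 25.05 km.
Total thickness = T + h + r = 35.87 km + 5.486 km + 25.05 km = 66.4 km.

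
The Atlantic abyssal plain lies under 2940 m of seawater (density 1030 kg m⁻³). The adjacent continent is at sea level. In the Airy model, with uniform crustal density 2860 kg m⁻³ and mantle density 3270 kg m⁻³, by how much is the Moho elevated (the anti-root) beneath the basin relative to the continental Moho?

Equating mass per unit area of the two columns: replacing crust with seawater at the top is compensated by replacing crust with mantle at the base: d (ρ_c − ρ_w) = a (ρ_m − ρ_c).
a = d (ρ_c − ρ_w)/(ρ_m − ρ_c) = 2940 m × 1830/410 = 13100 m.

13100 m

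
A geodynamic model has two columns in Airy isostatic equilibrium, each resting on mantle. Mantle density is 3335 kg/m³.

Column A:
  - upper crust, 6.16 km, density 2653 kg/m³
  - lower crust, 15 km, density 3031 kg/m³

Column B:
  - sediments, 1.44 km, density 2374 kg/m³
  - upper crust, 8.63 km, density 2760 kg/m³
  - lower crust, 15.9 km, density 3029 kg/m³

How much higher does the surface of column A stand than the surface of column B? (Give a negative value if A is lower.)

For any compensation level in the mantle, the mantle terms cancel and isostasy reduces to e = (Σt_A − Σt_B) − (Σ(ρt)_A − Σ(ρt)_B) / ρ_m.
Σt_A = 21.16 km; Σt_B = 25.97 km; Σ(ρt)_A = 61807.48; Σ(ρt)_B = 75398.46 (in km·kg/m³).
e = (21.16 − 25.97) − (61807.48 − 75398.46) / 3335 = −0.735 km.

−0.735 km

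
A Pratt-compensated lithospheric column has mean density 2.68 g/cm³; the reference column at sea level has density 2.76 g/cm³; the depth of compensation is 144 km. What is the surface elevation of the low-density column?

ρ_ref D = ρ (D + h) → h = D (ρ_ref − ρ)/ρ.
h = 144 km × (2.76 − 2.68)/2.68 = 4.3 km.

4.3 km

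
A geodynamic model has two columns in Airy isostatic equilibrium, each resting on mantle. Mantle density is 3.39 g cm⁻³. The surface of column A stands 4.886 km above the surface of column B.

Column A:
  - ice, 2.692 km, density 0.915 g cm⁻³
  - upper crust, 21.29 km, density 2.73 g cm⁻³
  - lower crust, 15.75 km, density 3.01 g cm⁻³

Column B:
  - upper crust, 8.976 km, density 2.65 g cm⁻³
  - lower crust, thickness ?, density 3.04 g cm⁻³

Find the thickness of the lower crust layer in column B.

Take the compensation level at the base of the deeper column (depth z_c below the surface of column A) and equate Σ ρ_i t_i down to z_c; mantle fills any gap and the z_c terms cancel.
Column A: 2.692×0.915 + 21.29×2.73 + 15.75×3.01 + (z_c − 39.732)×3.39
Column B: 4.886×0 + 8.976×2.65 + x×3.04 + (z_c − 4.886 − 8.976 − x)×3.39
The z_c×3.39 term appears on both sides and cancels. Collect the known terms of each column as K = Σ(ρt)_known − 3.39 × (depth of known layers): K_A = 107.99238 − 3.39×39.732 = −26.6991; K_B = 23.7864 − 3.39×(4.886 + 8.976) = −23.20578.
Balance: K_A = K_B − x×(3.39 − 3.04), so x = (K_B − K_A)/(3.39 − 3.04) = 3.49332/0.35 = 9.98 km.

9.98 km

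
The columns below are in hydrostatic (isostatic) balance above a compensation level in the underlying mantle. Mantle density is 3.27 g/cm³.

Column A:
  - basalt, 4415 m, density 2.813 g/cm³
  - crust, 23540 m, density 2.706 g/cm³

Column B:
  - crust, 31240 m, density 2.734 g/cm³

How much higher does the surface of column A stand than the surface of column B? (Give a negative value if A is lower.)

−444 m

For any compensation level in the mantle, the mantle terms cancel and isostasy reduces to e = (Σt_A − Σt_B) − (Σ(ρt)_A − Σ(ρt)_B) / ρ_m.
Σt_A = 27955 m; Σt_B = 31240 m; Σ(ρt)_A = 76118.635; Σ(ρt)_B = 85410.16 (in m·g/cm³).
e = (27955 − 31240) − (76118.635 − 85410.16) / 3.27 = −444 m.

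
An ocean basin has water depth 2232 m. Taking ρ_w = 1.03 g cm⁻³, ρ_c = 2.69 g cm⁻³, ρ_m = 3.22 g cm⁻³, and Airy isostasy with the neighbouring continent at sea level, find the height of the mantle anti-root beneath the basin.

6990 m

For local isostatic compensation: replacing crust with seawater at the top is compensated by replacing crust with mantle at the base: d (ρ_c − ρ_w) = a (ρ_m − ρ_c).
a = d (ρ_c − ρ_w)/(ρ_m − ρ_c) = 2232 m × 1.66/0.53 = 6990 m.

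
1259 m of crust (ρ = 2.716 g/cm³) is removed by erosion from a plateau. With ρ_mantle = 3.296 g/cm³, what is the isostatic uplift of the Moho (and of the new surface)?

Unloading: uplift u = e ρ_c/ρ_m = 1259 m × 2.716/3.296 = 1040 m.

1040 m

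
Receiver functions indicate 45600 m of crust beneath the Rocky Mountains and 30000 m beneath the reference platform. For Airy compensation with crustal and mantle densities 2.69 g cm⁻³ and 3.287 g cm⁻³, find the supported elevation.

Excess crust Δ = 45600 m − 30000 m = 15600 m, split between elevation h and root r with h + r = Δ.
Airy balance ρ_c h = (ρ_m − ρ_c) r gives r = h ρ_c/(ρ_m − ρ_c), so h (1 + ρ_c/(ρ_m − ρ_c)) = Δ, i.e. h = Δ (ρ_m − ρ_c)/ρ_m.
h = 15600 m × 0.597/3.287 = 2830 m.

2830 m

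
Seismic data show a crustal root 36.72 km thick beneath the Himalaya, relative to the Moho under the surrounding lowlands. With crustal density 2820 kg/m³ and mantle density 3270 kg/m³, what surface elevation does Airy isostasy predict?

5.86 km

Isostatic balance requires: ρ_c h = (ρ_m − ρ_c) r.
h = r (ρ_m − ρ_c) / ρ_c = 36.72 km × (3270 − 2820) / 2820 = 5.86 km.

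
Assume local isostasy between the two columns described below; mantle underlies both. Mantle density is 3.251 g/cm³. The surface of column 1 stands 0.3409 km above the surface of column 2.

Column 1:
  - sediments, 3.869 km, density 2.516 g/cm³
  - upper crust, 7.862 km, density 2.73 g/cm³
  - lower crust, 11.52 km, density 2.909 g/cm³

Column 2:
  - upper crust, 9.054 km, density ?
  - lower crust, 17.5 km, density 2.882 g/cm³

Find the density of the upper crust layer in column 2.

2.88 g/cm³

Take the compensation level at the base of the deeper column (depth z_c below the surface of column 1) and equate Σ ρ_i t_i down to z_c; mantle fills any gap and the z_c terms cancel.
Column 1: 3.869×2.516 + 7.862×2.73 + 11.52×2.909 + (z_c − 23.251)×3.251
Column 2: 0.3409×0 + 9.054×ρ + 17.5×2.882 + (z_c − 0.3409 − 26.554)×3.251
The z_c×3.251 term appears on both sides and cancels. Collect the known terms of each column as K = Σ(ρt)_known − 3.251 × (depth of known layers): K_1 = 64.709344 − 3.251×23.251 = −10.879657; K_2 = 50.435 − 3.251×(0.3409 + 26.554) = −37.0003199.
Balance: K_1 = K_2 + 9.054×ρ, so ρ = (K_1 − K_2)/9.054 = 26.1207/9.054 = 2.88 g/cm³.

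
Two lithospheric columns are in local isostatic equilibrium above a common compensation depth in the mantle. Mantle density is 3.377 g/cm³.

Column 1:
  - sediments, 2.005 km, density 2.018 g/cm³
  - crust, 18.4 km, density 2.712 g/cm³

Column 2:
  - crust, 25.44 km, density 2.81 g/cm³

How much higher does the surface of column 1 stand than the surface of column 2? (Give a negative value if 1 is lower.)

For any compensation level in the mantle, the mantle terms cancel and isostasy reduces to e = (Σt_1 − Σt_2) − (Σ(ρt)_1 − Σ(ρt)_2) / ρ_m.
Σt_1 = 20.405 km; Σt_2 = 25.44 km; Σ(ρt)_1 = 53.94689; Σ(ρt)_2 = 71.4864 (in km·g/cm³).
e = (20.405 − 25.44) − (53.94689 − 71.4864) / 3.377 = 0.159 km.

0.159 km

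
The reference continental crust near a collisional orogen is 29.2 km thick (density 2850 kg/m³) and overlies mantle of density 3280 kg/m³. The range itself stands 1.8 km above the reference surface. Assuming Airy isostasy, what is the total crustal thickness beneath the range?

42.9 km

Root depth r = h ρ_c / (ρ_m − ρ_c) = 1.8 km × 2850 / 430 = 11.93 km.
Total thickness = T + h + r = 29.2 km + 1.8 km + 11.93 km = 42.9 km.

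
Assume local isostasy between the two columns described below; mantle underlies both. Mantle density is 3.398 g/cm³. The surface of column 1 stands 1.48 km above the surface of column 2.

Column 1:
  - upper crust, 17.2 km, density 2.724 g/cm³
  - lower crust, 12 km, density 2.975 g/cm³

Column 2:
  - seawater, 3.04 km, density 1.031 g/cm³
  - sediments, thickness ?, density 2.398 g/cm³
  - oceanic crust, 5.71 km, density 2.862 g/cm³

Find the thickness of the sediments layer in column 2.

Take the compensation level at the base of the deeper column (depth z_c below the surface of column 1) and equate Σ ρ_i t_i down to z_c; mantle fills any gap and the z_c terms cancel.
Column 1: 17.2×2.724 + 12×2.975 + (z_c − 29.2)×3.398
Column 2: 1.48×0 + 3.04×1.031 + x×2.398 + 5.71×2.862 + (z_c − 1.48 − 8.75 − x)×3.398
The z_c×3.398 term appears on both sides and cancels. Collect the known terms of each column as K = Σ(ρt)_known − 3.398 × (depth of known layers): K_1 = 82.5528 − 3.398×29.2 = −16.6688; K_2 = 19.47626 − 3.398×(1.48 + 8.75) = −15.28528.
Balance: K_1 = K_2 − x×(3.398 − 2.398), so x = (K_2 − K_1)/(3.398 − 2.398) = 1.38352/1 = 1.38 km.

1.38 km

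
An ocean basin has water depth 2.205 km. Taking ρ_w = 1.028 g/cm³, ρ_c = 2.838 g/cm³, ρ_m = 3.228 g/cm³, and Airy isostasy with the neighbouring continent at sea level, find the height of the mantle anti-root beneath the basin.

10.2 km

In Airy isostatic equilibrium: replacing crust with seawater at the top is compensated by replacing crust with mantle at the base: d (ρ_c − ρ_w) = a (ρ_m − ρ_c).
a = d (ρ_c − ρ_w)/(ρ_m − ρ_c) = 2.205 km × 1.81/0.39 = 10.2 km.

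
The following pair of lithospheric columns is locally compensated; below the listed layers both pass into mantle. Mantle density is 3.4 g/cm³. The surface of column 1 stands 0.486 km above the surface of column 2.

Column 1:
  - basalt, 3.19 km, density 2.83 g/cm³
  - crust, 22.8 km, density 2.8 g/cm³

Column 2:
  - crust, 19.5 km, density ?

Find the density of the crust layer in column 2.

Take the compensation level at the base of the deeper column (depth z_c below the surface of column 1) and equate Σ ρ_i t_i down to z_c; mantle fills any gap and the z_c terms cancel.
Column 1: 3.19×2.83 + 22.8×2.8 + (z_c − 25.99)×3.4
Column 2: 0.486×0 + 19.5×ρ + (z_c − 0.486 − 19.5)×3.4
The z_c×3.4 term appears on both sides and cancels. Collect the known terms of each column as K = Σ(ρt)_known − 3.4 × (depth of known layers): K_1 = 72.8677 − 3.4×25.99 = −15.4983; K_2 = 0 − 3.4×(0.486 + 19.5) = −67.9524.
Balance: K_1 = K_2 + 19.5×ρ, so ρ = (K_1 − K_2)/19.5 = 52.4541/19.5 = 2.69 g/cm³.

2.69 g/cm³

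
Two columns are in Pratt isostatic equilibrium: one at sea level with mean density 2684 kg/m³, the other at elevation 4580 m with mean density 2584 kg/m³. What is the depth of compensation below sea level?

ρ_ref D = ρ (D + h) → D (ρ_ref − ρ) = ρ h.
D = ρ h/(ρ_ref − ρ) = 2584 × 4580 m/(2684 − 2584) = 118000 m.

118000 m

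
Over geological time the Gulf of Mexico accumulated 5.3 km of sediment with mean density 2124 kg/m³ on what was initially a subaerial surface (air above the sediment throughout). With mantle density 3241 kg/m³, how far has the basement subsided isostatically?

3.47 km

Subaerial load: s = t ρ_sed / ρ_m = 5.3 km × 2124/3241 = 3.47 km.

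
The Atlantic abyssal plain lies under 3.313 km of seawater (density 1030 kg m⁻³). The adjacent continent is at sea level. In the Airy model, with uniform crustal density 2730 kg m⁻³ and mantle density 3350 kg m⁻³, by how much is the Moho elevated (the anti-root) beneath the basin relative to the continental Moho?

By Archimedes' principle applied to the lithosphere: replacing crust with seawater at the top is compensated by replacing crust with mantle at the base: d (ρ_c − ρ_w) = a (ρ_m − ρ_c).
a = d (ρ_c − ρ_w)/(ρ_m − ρ_c) = 3.313 km × 1700/620 = 9.08 km.

9.08 km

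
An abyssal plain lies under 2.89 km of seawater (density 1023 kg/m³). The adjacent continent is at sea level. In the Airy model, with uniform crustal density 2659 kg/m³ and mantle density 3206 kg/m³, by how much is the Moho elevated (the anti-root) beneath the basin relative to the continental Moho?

In Airy isostatic equilibrium: replacing crust with seawater at the top is compensated by replacing crust with mantle at the base: d (ρ_c − ρ_w) = a (ρ_m − ρ_c).
a = d (ρ_c − ρ_w)/(ρ_m − ρ_c) = 2.89 km × 1636/547 = 8.64 km.

8.64 km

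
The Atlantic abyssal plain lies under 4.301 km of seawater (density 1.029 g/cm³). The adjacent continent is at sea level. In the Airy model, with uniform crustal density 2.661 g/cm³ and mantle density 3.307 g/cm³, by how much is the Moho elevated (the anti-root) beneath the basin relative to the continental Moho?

In Airy isostatic equilibrium: replacing crust with seawater at the top is compensated by replacing crust with mantle at the base: d (ρ_c − ρ_w) = a (ρ_m − ρ_c).
a = d (ρ_c − ρ_w)/(ρ_m − ρ_c) = 4.301 km × 1.632/0.646 = 10.9 km.

10.9 km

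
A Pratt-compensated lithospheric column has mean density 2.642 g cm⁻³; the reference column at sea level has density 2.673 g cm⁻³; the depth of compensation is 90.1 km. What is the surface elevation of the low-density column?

ρ_ref D = ρ (D + h) → h = D (ρ_ref − ρ)/ρ.
h = 90.1 km × (2.673 − 2.642)/2.642 = 1.06 km.

1.06 km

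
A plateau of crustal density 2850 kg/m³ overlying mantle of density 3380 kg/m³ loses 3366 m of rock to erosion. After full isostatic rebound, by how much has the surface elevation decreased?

528 m

Rebound u = e ρ_c/ρ_m = 3366 m × 2850/3380 = 2838 m.
Net surface drop = e − u = 3366 m − 2838 m = e (ρ_m − ρ_c)/ρ_m = 528 m.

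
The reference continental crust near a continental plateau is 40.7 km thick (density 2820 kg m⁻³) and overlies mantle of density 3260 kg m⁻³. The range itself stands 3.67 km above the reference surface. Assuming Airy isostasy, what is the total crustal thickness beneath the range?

Root depth r = h ρ_c / (ρ_m − ρ_c) = 3.67 km × 2820 / 440 = 23.52 km.
Total thickness = T + h + r = 40.7 km + 3.67 km + 23.52 km = 67.9 km.

67.9 km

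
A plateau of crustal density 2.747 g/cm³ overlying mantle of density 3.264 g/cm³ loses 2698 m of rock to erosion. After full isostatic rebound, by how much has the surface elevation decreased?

427 m

Rebound u = e ρ_c/ρ_m = 2698 m × 2.747/3.264 = 2271 m.
Net surface drop = e − u = 2698 m − 2271 m = e (ρ_m − ρ_c)/ρ_m = 427 m.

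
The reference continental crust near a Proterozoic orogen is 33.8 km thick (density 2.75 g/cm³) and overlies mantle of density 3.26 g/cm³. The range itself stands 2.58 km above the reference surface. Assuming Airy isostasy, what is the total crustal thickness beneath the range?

Root depth r = h ρ_c / (ρ_m − ρ_c) = 2.58 km × 2.75 / 0.51 = 13.91 km.
Total thickness = T + h + r = 33.8 km + 2.58 km + 13.91 km = 50.3 km.

50.3 km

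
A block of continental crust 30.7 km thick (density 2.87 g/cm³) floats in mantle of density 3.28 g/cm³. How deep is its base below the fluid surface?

26.9 km

Draft d = t ρ_obj/ρ_fluid = 30.7 km × 2.87/3.28 = 26.9 km.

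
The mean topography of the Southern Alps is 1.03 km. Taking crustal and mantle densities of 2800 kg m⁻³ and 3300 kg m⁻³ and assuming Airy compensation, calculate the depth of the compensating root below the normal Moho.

For local isostatic compensation: the weight of the topography is balanced by the buoyancy of the root, ρ_c h = (ρ_m − ρ_c) r.
r = h · ρ_c / (ρ_m − ρ_c) = 1.03 km × 2800 / (3300 − 2800) = 5.77 km.

5.77 km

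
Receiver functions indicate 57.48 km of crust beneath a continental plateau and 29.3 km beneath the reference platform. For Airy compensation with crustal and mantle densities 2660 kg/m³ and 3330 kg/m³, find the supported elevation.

Excess crust Δ = 57.48 km − 29.3 km = 28.18 km, split between elevation h and root r with h + r = Δ.
Airy balance ρ_c h = (ρ_m − ρ_c) r gives r = h ρ_c/(ρ_m − ρ_c), so h (1 + ρ_c/(ρ_m − ρ_c)) = Δ, i.e. h = Δ (ρ_m − ρ_c)/ρ_m.
h = 28.18 km × 670/3330 = 5.67 km.

5.67 km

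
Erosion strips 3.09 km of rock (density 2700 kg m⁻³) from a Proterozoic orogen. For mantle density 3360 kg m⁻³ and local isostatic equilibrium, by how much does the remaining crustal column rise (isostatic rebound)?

2.48 km

Unloading: uplift u = e ρ_c/ρ_m = 3.09 km × 2700/3360 = 2.48 km.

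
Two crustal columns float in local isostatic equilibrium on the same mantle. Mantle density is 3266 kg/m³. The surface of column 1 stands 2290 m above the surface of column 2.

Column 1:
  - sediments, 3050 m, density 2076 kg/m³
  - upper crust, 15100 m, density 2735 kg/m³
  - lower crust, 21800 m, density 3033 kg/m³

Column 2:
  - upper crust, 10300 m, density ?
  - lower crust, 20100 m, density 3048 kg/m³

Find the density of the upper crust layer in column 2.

2790 kg/m³

Take the compensation level at the base of the deeper column (depth z_c below the surface of column 1) and equate Σ ρ_i t_i down to z_c; mantle fills any gap and the z_c terms cancel.
Column 1: 3050×2076 + 15100×2735 + 21800×3033 + (z_c − 39950)×3266
Column 2: 2290×0 + 10300×ρ + 20100×3048 + (z_c − 2290 − 30400)×3266
The z_c×3266 term appears on both sides and cancels. Collect the known terms of each column as K = Σ(ρt)_known − 3266 × (depth of known layers): K_1 = 113749700 − 3266×39950 = −16727000; K_2 = 61264800 − 3266×(2290 + 30400) = −45500740.
Balance: K_1 = K_2 + 10300×ρ, so ρ = (K_1 − K_2)/10300 = 28773700/10300 = 2790 kg/m³.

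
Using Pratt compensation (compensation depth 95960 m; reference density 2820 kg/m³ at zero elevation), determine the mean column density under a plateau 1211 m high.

2780 kg/m³

Pratt balance: ρ_ref D = ρ (D + h).
ρ = ρ_ref D/(D + h) = 2820 × 95960 m/(95960 m + 1211 m) = 2780 kg/m³.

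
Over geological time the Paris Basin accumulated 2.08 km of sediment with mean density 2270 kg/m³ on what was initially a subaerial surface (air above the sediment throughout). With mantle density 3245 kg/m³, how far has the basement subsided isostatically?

1.46 km

Subaerial load: s = t ρ_sed / ρ_m = 2.08 km × 2270/3245 = 1.46 km.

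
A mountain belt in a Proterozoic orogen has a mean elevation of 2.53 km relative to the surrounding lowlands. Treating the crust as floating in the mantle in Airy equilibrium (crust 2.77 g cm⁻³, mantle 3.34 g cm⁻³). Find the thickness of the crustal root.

Equating mass per unit area of the two columns: the weight of the topography is balanced by the buoyancy of the root, ρ_c h = (ρ_m − ρ_c) r.
r = h · ρ_c / (ρ_m − ρ_c) = 2.53 km × 2.77 / (3.34 − 2.77) = 12.3 km.

12.3 km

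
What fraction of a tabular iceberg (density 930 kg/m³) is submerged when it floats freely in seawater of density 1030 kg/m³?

90.3%

Submerged fraction = ρ_obj/ρ_fluid = 930/1030 = 90.3%.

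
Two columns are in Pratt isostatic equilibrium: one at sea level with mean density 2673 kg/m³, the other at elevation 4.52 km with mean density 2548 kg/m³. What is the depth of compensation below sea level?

ρ_ref D = ρ (D + h) → D (ρ_ref − ρ) = ρ h.
D = ρ h/(ρ_ref − ρ) = 2548 × 4.52 km/(2673 − 2548) = 92.1 km.

92.1 km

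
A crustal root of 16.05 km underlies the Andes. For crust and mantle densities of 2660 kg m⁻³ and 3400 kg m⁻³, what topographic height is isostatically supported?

By Archimedes' principle applied to the lithosphere: ρ_c h = (ρ_m − ρ_c) r.
h = r (ρ_m − ρ_c) / ρ_c = 16.05 km × (3400 − 2660) / 2660 = 4.47 km.

4.47 km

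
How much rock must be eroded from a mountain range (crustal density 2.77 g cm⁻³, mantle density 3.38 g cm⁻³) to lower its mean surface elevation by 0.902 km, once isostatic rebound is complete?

Net drop Δ = e − u = e − e ρ_c/ρ_m = e (ρ_m − ρ_c)/ρ_m.
e = Δ ρ_m/(ρ_m − ρ_c) = 0.902 km × 3.38/0.61 = 5 km.

5 km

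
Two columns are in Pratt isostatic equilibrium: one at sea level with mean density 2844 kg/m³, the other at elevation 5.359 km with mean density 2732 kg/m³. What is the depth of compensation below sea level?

ρ_ref D = ρ (D + h) → D (ρ_ref − ρ) = ρ h.
D = ρ h/(ρ_ref − ρ) = 2732 × 5.359 km/(2844 − 2732) = 131 km.

131 km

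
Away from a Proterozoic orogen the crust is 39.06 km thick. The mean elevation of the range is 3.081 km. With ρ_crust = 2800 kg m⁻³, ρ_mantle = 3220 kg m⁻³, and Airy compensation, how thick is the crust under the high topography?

Root depth r = h ρ_c / (ρ_m − ρ_c) = 3.081 km × 2800 / 420 = 20.54 km.
Total thickness = T + h + r = 39.06 km + 3.081 km + 20.54 km = 62.7 km.

62.7 km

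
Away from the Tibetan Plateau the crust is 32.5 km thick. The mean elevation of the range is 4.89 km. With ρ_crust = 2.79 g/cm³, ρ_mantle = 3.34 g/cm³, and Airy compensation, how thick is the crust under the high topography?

Root depth r = h ρ_c / (ρ_m − ρ_c) = 4.89 km × 2.79 / 0.55 = 24.81 km.
Total thickness = T + h + r = 32.5 km + 4.89 km + 24.81 km = 62.2 km.

62.2 km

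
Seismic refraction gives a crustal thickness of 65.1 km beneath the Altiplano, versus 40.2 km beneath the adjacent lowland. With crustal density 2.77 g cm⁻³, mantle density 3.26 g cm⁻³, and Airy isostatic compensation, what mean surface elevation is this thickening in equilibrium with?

Excess crust Δ = 65.1 km − 40.2 km = 24.9 km, split between elevation h and root r with h + r = Δ.
Airy balance ρ_c h = (ρ_m − ρ_c) r gives r = h ρ_c/(ρ_m − ρ_c), so h (1 + ρ_c/(ρ_m − ρ_c)) = Δ, i.e. h = Δ (ρ_m − ρ_c)/ρ_m.
h = 24.9 km × 0.49/3.26 = 3.74 km.

3.74 km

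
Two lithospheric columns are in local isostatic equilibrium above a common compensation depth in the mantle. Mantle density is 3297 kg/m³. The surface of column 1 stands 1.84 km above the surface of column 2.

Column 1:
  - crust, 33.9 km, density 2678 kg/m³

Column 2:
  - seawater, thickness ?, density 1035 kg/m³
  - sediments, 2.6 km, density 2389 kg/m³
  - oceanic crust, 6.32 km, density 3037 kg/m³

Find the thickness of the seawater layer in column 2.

Take the compensation level at the base of the deeper column (depth z_c below the surface of column 1) and equate Σ ρ_i t_i down to z_c; mantle fills any gap and the z_c terms cancel.
Column 1: 33.9×2678 + (z_c − 33.9)×3297
Column 2: 1.84×0 + x×1035 + 2.6×2389 + 6.32×3037 + (z_c − 1.84 − 8.92 − x)×3297
The z_c×3297 term appears on both sides and cancels. Collect the known terms of each column as K = Σ(ρt)_known − 3297 × (depth of known layers): K_1 = 90784.2 − 3297×33.9 = −20984.1; K_2 = 25405.24 − 3297×(1.84 + 8.92) = −10070.48.
Balance: K_1 = K_2 − x×(3297 − 1035), so x = (K_2 − K_1)/(3297 − 1035) = 10913.6/2262 = 4.82 km.

4.82 km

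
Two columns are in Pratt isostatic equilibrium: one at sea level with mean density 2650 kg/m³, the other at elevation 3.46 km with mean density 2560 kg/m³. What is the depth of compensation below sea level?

98.4 km

ρ_ref D = ρ (D + h) → D (ρ_ref − ρ) = ρ h.
D = ρ h/(ρ_ref − ρ) = 2560 × 3.46 km/(2650 − 2560) = 98.4 km.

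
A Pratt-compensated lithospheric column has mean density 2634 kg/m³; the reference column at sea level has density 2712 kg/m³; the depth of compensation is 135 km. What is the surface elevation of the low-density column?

ρ_ref D = ρ (D + h) → h = D (ρ_ref − ρ)/ρ.
h = 135 km × (2712 − 2634)/2634 = 4 km.

4 km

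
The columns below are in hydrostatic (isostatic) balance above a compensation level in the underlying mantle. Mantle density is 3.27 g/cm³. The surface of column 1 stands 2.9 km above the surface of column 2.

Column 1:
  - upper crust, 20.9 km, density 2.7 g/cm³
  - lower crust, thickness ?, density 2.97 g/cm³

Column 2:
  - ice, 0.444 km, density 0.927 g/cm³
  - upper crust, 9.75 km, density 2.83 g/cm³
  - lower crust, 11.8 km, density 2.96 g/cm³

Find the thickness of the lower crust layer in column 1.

21.9 km

Take the compensation level at the base of the deeper column (depth z_c below the surface of column 1) and equate Σ ρ_i t_i down to z_c; mantle fills any gap and the z_c terms cancel.
Column 1: 20.9×2.7 + x×2.97 + (z_c − 20.9 − x)×3.27
Column 2: 2.9×0 + 0.444×0.927 + 9.75×2.83 + 11.8×2.96 + (z_c − 2.9 − 21.994)×3.27
The z_c×3.27 term appears on both sides and cancels. Collect the known terms of each column as K = Σ(ρt)_known − 3.27 × (depth of known layers): K_1 = 56.43 − 3.27×20.9 = −11.913; K_2 = 62.932088 − 3.27×(2.9 + 21.994) = −18.471292.
Balance: K_1 − x×(3.27 − 2.97) = K_2, so x = (K_1 − K_2)/(3.27 − 2.97) = 6.55829/0.3 = 21.9 km.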